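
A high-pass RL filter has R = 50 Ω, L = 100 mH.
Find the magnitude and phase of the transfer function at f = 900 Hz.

Step 1 — Angular frequency: ω = 2π·900 = 5655 rad/s.
Step 2 — Transfer function: H(jω) = jωL/(R + jωL).
Step 3 — Numerator jωL = j·565.5; denominator R + jωL = 50 + j565.5.
Step 4 — H = 0.9922 + j0.08773.
Step 5 — Magnitude: |H| = 0.9961 (-0.0 dB); phase: φ = 5.1°.

|H| = 0.9961 (-0.0 dB), φ = 5.1°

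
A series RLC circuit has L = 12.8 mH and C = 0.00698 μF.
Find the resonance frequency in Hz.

Step 1 — Resonance condition Im(Z)=0 gives ω₀ = 1/√(LC).
Step 2 — ω₀ = 1/√(0.0128·6.98e-09) = 1.058e+05 rad/s.
Step 3 — f₀ = ω₀/(2π) = 1.684e+04 Hz.

f₀ = 1.684e+04 Hz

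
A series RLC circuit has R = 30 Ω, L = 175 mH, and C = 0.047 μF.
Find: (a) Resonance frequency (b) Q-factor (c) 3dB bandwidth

Step 1 — Resonance: ω₀ = 1/√(LC) = 1/√(0.175·4.7e-08) = 1.103e+04 rad/s.
Step 2 — f₀ = ω₀/(2π) = 1755 Hz.
Step 3 — Series Q: Q = ω₀L/R = 1.103e+04·0.175/30 = 64.32.
Step 4 — Bandwidth: Δω = ω₀/Q = 171.4 rad/s; BW = Δω/(2π) = 27.28 Hz.

(a) f₀ = 1755 Hz  (b) Q = 64.32  (c) BW = 27.28 Hz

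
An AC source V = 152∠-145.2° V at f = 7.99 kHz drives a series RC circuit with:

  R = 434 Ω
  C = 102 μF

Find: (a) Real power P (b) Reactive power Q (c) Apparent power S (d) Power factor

Step 1 — Angular frequency: ω = 2π·f = 2π·7990 = 5.02e+04 rad/s.
Step 2 — Component impedances:
  R: Z = R = 434 Ω
  C: Z = 1/(jωC) = -j/(ω·C) = 0 - j0.1953 Ω
Step 3 — Series combination: Z_total = R + C = 434 - j0.1953 Ω = 434∠-0.0° Ω.
Step 4 — Source phasor: V = 152∠-145.2° V = -124.8 - j86.75 V.
Step 5 — Current: I = V / Z = -0.2875 - j0.2 A = 0.3502∠-145.2° A.
Step 6 — Complex power: S = V·I* = 53.24 - j0.02395 VA.
Step 7 — Real power: P = Re(S) = 53.24 W.
Step 8 — Reactive power: Q = Im(S) = -0.02395 VAR.
Step 9 — Apparent power: |S| = 53.24 VA.
Step 10 — Power factor: PF = P/|S| = 1 (leading).

(a) P = 53.24 W  (b) Q = -0.02395 VAR  (c) S = 53.24 VA  (d) PF = 1 (leading)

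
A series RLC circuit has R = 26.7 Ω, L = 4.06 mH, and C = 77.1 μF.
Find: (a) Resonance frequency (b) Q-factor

Step 1 — Resonance condition Im(Z)=0 gives ω₀ = 1/√(LC).
Step 2 — ω₀ = 1/√(0.00406·7.71e-05) = 1787 rad/s.
Step 3 — f₀ = ω₀/(2π) = 284.5 Hz.
Step 4 — Series Q: Q = ω₀L/R = 1787·0.00406/26.7 = 0.2718.

(a) f₀ = 284.5 Hz  (b) Q = 0.2718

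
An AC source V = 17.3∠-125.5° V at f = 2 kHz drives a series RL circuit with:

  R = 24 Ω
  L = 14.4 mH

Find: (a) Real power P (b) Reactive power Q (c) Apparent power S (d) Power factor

Step 1 — Angular frequency: ω = 2π·f = 2π·2000 = 1.257e+04 rad/s.
Step 2 — Component impedances:
  R: Z = R = 24 Ω
  L: Z = jωL = j·1.257e+04·0.0144 = 0 + j181 Ω
Step 3 — Series combination: Z_total = R + L = 24 + j181 Ω = 182.5∠82.4° Ω.
Step 4 — Source phasor: V = 17.3∠-125.5° V = -10.05 - j14.08 V.
Step 5 — Current: I = V / Z = -0.08372 + j0.04441 A = 0.09477∠152.1° A.
Step 6 — Complex power: S = V·I* = 0.2156 + j1.625 VA.
Step 7 — Real power: P = Re(S) = 0.2156 W.
Step 8 — Reactive power: Q = Im(S) = 1.625 VAR.
Step 9 — Apparent power: |S| = 1.64 VA.
Step 10 — Power factor: PF = P/|S| = 0.1315 (lagging).

(a) P = 0.2156 W  (b) Q = 1.625 VAR  (c) S = 1.64 VA  (d) PF = 0.1315 (lagging)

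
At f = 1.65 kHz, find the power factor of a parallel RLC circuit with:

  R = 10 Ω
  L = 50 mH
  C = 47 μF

Step 1 — Angular frequency: ω = 2π·f = 2π·1650 = 1.037e+04 rad/s.
Step 2 — Component impedances:
  R: Z = R = 10 Ω
  L: Z = jωL = j·1.037e+04·0.05 = 0 + j518.4 Ω
  C: Z = 1/(jωC) = -j/(ω·C) = 0 - j2.052 Ω
Step 3 — Parallel combination: 1/Z_total = 1/R + 1/L + 1/C; Z_total = 0.4073 - j1.977 Ω = 2.018∠-78.4° Ω.
Step 4 — Power factor: PF = cos(φ) = Re(Z)/|Z| = 0.4073/2.018 = 0.2018.
Step 5 — Type: Im(Z) = -1.977 ⇒ leading (phase φ = -78.4°).

PF = 0.2018 (leading, φ = -78.4°)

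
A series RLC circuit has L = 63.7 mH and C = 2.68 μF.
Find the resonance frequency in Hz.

Step 1 — Resonance condition Im(Z)=0 gives ω₀ = 1/√(LC).
Step 2 — ω₀ = 1/√(0.0637·2.68e-06) = 2420 rad/s.
Step 3 — f₀ = ω₀/(2π) = 385.2 Hz.

f₀ = 385.2 Hz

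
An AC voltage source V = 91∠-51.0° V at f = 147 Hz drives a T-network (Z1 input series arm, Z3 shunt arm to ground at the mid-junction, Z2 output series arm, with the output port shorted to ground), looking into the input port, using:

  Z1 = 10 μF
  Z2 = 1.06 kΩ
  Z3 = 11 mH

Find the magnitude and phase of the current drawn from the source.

Step 1 — Angular frequency: ω = 2π·f = 2π·147 = 923.6 rad/s.
Step 2 — Component impedances:
  Z1: Z = 1/(jωC) = -j/(ω·C) = 0 - j108.3 Ω
  Z2: Z = R = 1060 Ω
  Z3: Z = jωL = j·923.6·0.011 = 0 + j10.16 Ω
Step 3 — With the output port shorted to ground, the output series arm Z2 runs from the junction to ground; the shunt arm Z3 also runs from the junction to ground. They appear in parallel: Z3 || Z2 = 0.09737 + j10.16 Ω.
Step 4 — Series with input arm Z1: Z_in = Z1 + (Z3 || Z2) = 0.09737 - j98.11 Ω = 98.11∠-89.9° Ω.
Step 5 — Source phasor: V = 91∠-51.0° V = 57.27 - j70.72 V.
Step 6 — Ohm's law: I = V / Z_total = (57.27 - j70.72) / (0.09737 - j98.11) = 0.7214 + j0.583 A.
Step 7 — Convert to polar: |I| = 0.9275 A, ∠I = 38.9°.

I = 0.9275∠38.9° A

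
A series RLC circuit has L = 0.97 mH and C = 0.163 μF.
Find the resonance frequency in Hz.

Step 1 — Resonance condition Im(Z)=0 gives ω₀ = 1/√(LC).
Step 2 — ω₀ = 1/√(0.00097·1.63e-07) = 7.953e+04 rad/s.
Step 3 — f₀ = ω₀/(2π) = 1.266e+04 Hz.

f₀ = 1.266e+04 Hz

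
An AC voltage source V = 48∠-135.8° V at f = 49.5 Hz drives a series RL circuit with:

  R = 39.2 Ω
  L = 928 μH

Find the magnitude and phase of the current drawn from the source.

Step 1 — Angular frequency: ω = 2π·f = 2π·49.5 = 311 rad/s.
Step 2 — Component impedances:
  R: Z = R = 39.2 Ω
  L: Z = jωL = j·311·0.000928 = 0 + j0.2886 Ω
Step 3 — Series combination: Z_total = R + L = 39.2 + j0.2886 Ω = 39.2∠0.4° Ω.
Step 4 — Source phasor: V = 48∠-135.8° V = -34.41 - j33.46 V.
Step 5 — Ohm's law: I = V / Z_total = (-34.41 - j33.46) / (39.2 + j0.2886) = -0.8841 - j0.8472 A.
Step 6 — Convert to polar: |I| = 1.224 A, ∠I = -136.2°.

I = 1.224∠-136.2° A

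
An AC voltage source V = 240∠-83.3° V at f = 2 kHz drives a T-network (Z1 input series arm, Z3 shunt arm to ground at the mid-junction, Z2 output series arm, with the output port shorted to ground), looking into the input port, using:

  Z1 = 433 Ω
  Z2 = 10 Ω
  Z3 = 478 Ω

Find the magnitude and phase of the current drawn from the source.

Step 1 — Angular frequency: ω = 2π·f = 2π·2000 = 1.257e+04 rad/s.
Step 2 — Component impedances:
  Z1: Z = R = 433 Ω
  Z2: Z = R = 10 Ω
  Z3: Z = R = 478 Ω
Step 3 — With the output port shorted to ground, the output series arm Z2 runs from the junction to ground; the shunt arm Z3 also runs from the junction to ground. They appear in parallel: Z3 || Z2 = 9.795 Ω.
Step 4 — Series with input arm Z1: Z_in = Z1 + (Z3 || Z2) = 442.8 Ω = 442.8∠0.0° Ω.
Step 5 — Source phasor: V = 240∠-83.3° V = 28 - j238.4 V.
Step 6 — Ohm's law: I = V / Z_total = (28 - j238.4) / (442.8) = 0.06324 - j0.5383 A.
Step 7 — Convert to polar: |I| = 0.542 A, ∠I = -83.3°.

I = 0.542∠-83.3° A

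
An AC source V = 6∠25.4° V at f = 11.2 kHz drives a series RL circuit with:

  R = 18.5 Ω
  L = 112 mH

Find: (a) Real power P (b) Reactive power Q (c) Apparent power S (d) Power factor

Step 1 — Angular frequency: ω = 2π·f = 2π·1.12e+04 = 7.037e+04 rad/s.
Step 2 — Component impedances:
  R: Z = R = 18.5 Ω
  L: Z = jωL = j·7.037e+04·0.112 = 0 + j7882 Ω
Step 3 — Series combination: Z_total = R + L = 18.5 + j7882 Ω = 7882∠89.9° Ω.
Step 4 — Source phasor: V = 6∠25.4° V = 5.42 + j2.574 V.
Step 5 — Current: I = V / Z = 0.0003281 - j0.0006869 A = 0.0007613∠-64.5° A.
Step 6 — Complex power: S = V·I* = 1.072e-05 + j0.004568 VA.
Step 7 — Real power: P = Re(S) = 1.072e-05 W.
Step 8 — Reactive power: Q = Im(S) = 0.004568 VAR.
Step 9 — Apparent power: |S| = 0.004568 VA.
Step 10 — Power factor: PF = P/|S| = 0.002347 (lagging).

(a) P = 1.072e-05 W  (b) Q = 0.004568 VAR  (c) S = 0.004568 VA  (d) PF = 0.002347 (lagging)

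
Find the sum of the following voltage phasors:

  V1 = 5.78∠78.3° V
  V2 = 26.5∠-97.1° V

Step 1 — Convert each phasor to rectangular form:
  V1 = 5.78·(cos(78.3°) + j·sin(78.3°)) = 1.172 + j5.66 V
  V2 = 26.5·(cos(-97.1°) + j·sin(-97.1°)) = -3.275 - j26.3 V
Step 2 — Sum components: V_total = -2.103 - j20.64 V.
Step 3 — Convert to polar: |V_total| = 20.74 V, ∠V_total = -95.8°.

V_total = 20.74∠-95.8° V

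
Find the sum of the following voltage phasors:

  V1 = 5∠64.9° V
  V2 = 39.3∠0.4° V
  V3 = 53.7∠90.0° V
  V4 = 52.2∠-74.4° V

Step 1 — Convert each phasor to rectangular form:
  V1 = 5·(cos(64.9°) + j·sin(64.9°)) = 2.121 + j4.528 V
  V2 = 39.3·(cos(0.4°) + j·sin(0.4°)) = 39.3 + j0.2744 V
  V3 = 53.7·(cos(90.0°) + j·sin(90.0°)) = 0 + j53.7 V
  V4 = 52.2·(cos(-74.4°) + j·sin(-74.4°)) = 14.04 - j50.28 V
Step 2 — Sum components: V_total = 55.46 + j8.225 V.
Step 3 — Convert to polar: |V_total| = 56.06 V, ∠V_total = 8.4°.

V_total = 56.06∠8.4° V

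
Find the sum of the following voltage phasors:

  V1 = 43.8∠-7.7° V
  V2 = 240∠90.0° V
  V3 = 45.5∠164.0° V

Step 1 — Convert each phasor to rectangular form:
  V1 = 43.8·(cos(-7.7°) + j·sin(-7.7°)) = 43.41 - j5.869 V
  V2 = 240·(cos(90.0°) + j·sin(90.0°)) = 0 + j240 V
  V3 = 45.5·(cos(164.0°) + j·sin(164.0°)) = -43.74 + j12.54 V
Step 2 — Sum components: V_total = -0.3323 + j246.7 V.
Step 3 — Convert to polar: |V_total| = 246.7 V, ∠V_total = 90.1°.

V_total = 246.7∠90.1° V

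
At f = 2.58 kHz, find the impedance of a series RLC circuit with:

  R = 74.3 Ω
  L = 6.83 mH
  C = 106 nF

Step 1 — Angular frequency: ω = 2π·f = 2π·2580 = 1.621e+04 rad/s.
Step 2 — Component impedances:
  R: Z = R = 74.3 Ω
  L: Z = jωL = j·1.621e+04·0.00683 = 0 + j110.7 Ω
  C: Z = 1/(jωC) = -j/(ω·C) = 0 - j582 Ω
Step 3 — Series combination: Z_total = R + L + C = 74.3 - j471.2 Ω = 477.1∠-81.0° Ω.

Z = 74.3 - j471.2 Ω = 477.1∠-81.0° Ω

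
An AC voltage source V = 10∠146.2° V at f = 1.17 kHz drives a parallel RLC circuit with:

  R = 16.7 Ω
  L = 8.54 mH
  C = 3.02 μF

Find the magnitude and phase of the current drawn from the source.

Step 1 — Angular frequency: ω = 2π·f = 2π·1170 = 7351 rad/s.
Step 2 — Component impedances:
  R: Z = R = 16.7 Ω
  L: Z = jωL = j·7351·0.00854 = 0 + j62.78 Ω
  C: Z = 1/(jωC) = -j/(ω·C) = 0 - j45.04 Ω
Step 3 — Parallel combination: 1/Z_total = 1/R + 1/L + 1/C; Z_total = 16.52 - j1.73 Ω = 16.61∠-6.0° Ω.
Step 4 — Source phasor: V = 10∠146.2° V = -8.31 + j5.563 V.
Step 5 — Ohm's law: I = V / Z_total = (-8.31 + j5.563) / (16.52 - j1.73) = -0.5325 + j0.281 A.
Step 6 — Convert to polar: |I| = 0.6021 A, ∠I = 152.2°.

I = 0.6021∠152.2° A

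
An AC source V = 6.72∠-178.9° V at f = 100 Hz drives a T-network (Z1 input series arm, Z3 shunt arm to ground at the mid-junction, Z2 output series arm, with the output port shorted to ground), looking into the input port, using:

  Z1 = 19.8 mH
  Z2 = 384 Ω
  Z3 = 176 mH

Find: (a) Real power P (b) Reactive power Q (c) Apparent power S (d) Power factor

Step 1 — Angular frequency: ω = 2π·f = 2π·100 = 628.3 rad/s.
Step 2 — Component impedances:
  Z1: Z = jωL = j·628.3·0.0198 = 0 + j12.44 Ω
  Z2: Z = R = 384 Ω
  Z3: Z = jωL = j·628.3·0.176 = 0 + j110.6 Ω
Step 3 — With the output port shorted to ground, the output series arm Z2 runs from the junction to ground; the shunt arm Z3 also runs from the junction to ground. They appear in parallel: Z3 || Z2 = 29.41 + j102.1 Ω.
Step 4 — Series with input arm Z1: Z_in = Z1 + (Z3 || Z2) = 29.41 + j114.6 Ω = 118.3∠75.6° Ω.
Step 5 — Source phasor: V = 6.72∠-178.9° V = -6.719 - j0.129 V.
Step 6 — Current: I = V / Z = -0.01518 + j0.05475 A = 0.05682∠105.5° A.
Step 7 — Complex power: S = V·I* = 0.09494 + j0.3698 VA.
Step 8 — Real power: P = Re(S) = 0.09494 W.
Step 9 — Reactive power: Q = Im(S) = 0.3698 VAR.
Step 10 — Apparent power: |S| = 0.3818 VA.
Step 11 — Power factor: PF = P/|S| = 0.2486 (lagging).

(a) P = 0.09494 W  (b) Q = 0.3698 VAR  (c) S = 0.3818 VA  (d) PF = 0.2486 (lagging)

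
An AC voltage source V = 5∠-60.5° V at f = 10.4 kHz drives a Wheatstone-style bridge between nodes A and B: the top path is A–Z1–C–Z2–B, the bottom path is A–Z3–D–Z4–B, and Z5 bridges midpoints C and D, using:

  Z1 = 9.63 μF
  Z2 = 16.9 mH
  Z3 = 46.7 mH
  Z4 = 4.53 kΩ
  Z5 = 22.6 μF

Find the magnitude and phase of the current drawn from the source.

Step 1 — Angular frequency: ω = 2π·f = 2π·1.04e+04 = 6.535e+04 rad/s.
Step 2 — Component impedances:
  Z1: Z = 1/(jωC) = -j/(ω·C) = 0 - j1.589 Ω
  Z2: Z = jωL = j·6.535e+04·0.0169 = 0 + j1104 Ω
  Z3: Z = jωL = j·6.535e+04·0.0467 = 0 + j3052 Ω
  Z4: Z = R = 4530 Ω
  Z5: Z = 1/(jωC) = -j/(ω·C) = 0 - j0.6771 Ω
Step 3 — Bridge requires nodal analysis (the Z5 bridge couples midpoints C and D, so the two paths cannot be reduced to a simple series/parallel combination). Setting node B to ground and injecting 1 A at node A, the 3-node admittance system at A, C, D solves to V_A = Z_AB = 254.1 + j1041 Ω = 1071∠76.3° Ω.
Step 4 — Source phasor: V = 5∠-60.5° V = 2.462 - j4.352 V.
Step 5 — Ohm's law: I = V / Z_total = (2.462 - j4.352) / (254.1 + j1041) = -0.003401 - j0.003196 A.
Step 6 — Convert to polar: |I| = 0.004667 A, ∠I = -136.8°.

I = 0.004667∠-136.8° A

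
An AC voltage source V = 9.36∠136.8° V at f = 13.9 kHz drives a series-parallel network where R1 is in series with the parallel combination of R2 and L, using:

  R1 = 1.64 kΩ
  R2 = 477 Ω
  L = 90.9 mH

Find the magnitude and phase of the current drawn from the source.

Step 1 — Angular frequency: ω = 2π·f = 2π·1.39e+04 = 8.734e+04 rad/s.
Step 2 — Component impedances:
  R1: Z = R = 1640 Ω
  R2: Z = R = 477 Ω
  L: Z = jωL = j·8.734e+04·0.0909 = 0 + j7939 Ω
Step 3 — Parallel branch: R2 || L = 1/(1/R2 + 1/L) = 475.3 + j28.56 Ω.
Step 4 — Series with R1: Z_total = R1 + (R2 || L) = 2115 + j28.56 Ω = 2115∠0.8° Ω.
Step 5 — Source phasor: V = 9.36∠136.8° V = -6.823 + j6.407 V.
Step 6 — Ohm's law: I = V / Z_total = (-6.823 + j6.407) / (2115 + j28.56) = -0.003184 + j0.003072 A.
Step 7 — Convert to polar: |I| = 0.004425 A, ∠I = 136.0°.

I = 0.004425∠136.0° A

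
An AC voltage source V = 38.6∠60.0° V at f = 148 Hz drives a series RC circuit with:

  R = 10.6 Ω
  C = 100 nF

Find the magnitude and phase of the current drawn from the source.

Step 1 — Angular frequency: ω = 2π·f = 2π·148 = 929.9 rad/s.
Step 2 — Component impedances:
  R: Z = R = 10.6 Ω
  C: Z = 1/(jωC) = -j/(ω·C) = 0 - j1.075e+04 Ω
Step 3 — Series combination: Z_total = R + C = 10.6 - j1.075e+04 Ω = 1.075e+04∠-89.9° Ω.
Step 4 — Source phasor: V = 38.6∠60.0° V = 19.3 + j33.43 V.
Step 5 — Ohm's law: I = V / Z_total = (19.3 + j33.43) / (10.6 - j1.075e+04) = -0.003107 + j0.001798 A.
Step 6 — Convert to polar: |I| = 0.003589 A, ∠I = 149.9°.

I = 0.003589∠149.9° A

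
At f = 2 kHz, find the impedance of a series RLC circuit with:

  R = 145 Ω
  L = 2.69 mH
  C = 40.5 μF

Step 1 — Angular frequency: ω = 2π·f = 2π·2000 = 1.257e+04 rad/s.
Step 2 — Component impedances:
  R: Z = R = 145 Ω
  L: Z = jωL = j·1.257e+04·0.00269 = 0 + j33.8 Ω
  C: Z = 1/(jωC) = -j/(ω·C) = 0 - j1.965 Ω
Step 3 — Series combination: Z_total = R + L + C = 145 + j31.84 Ω = 148.5∠12.4° Ω.

Z = 145 + j31.84 Ω = 148.5∠12.4° Ω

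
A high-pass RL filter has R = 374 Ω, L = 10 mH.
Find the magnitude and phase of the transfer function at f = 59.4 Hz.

Step 1 — Angular frequency: ω = 2π·59.4 = 373.2 rad/s.
Step 2 — Transfer function: H(jω) = jωL/(R + jωL).
Step 3 — Numerator jωL = j·3.732; denominator R + jωL = 374 + j3.732.
Step 4 — H = 9.957e-05 + j0.009978.
Step 5 — Magnitude: |H| = 0.009979 (-40.0 dB); phase: φ = 89.4°.

|H| = 0.009979 (-40.0 dB), φ = 89.4°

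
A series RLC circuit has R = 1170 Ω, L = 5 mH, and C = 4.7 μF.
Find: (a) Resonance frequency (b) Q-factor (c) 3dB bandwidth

Step 1 — Resonance: ω₀ = 1/√(LC) = 1/√(0.005·4.7e-06) = 6523 rad/s.
Step 2 — f₀ = ω₀/(2π) = 1038 Hz.
Step 3 — Series Q: Q = ω₀L/R = 6523·0.005/1170 = 0.02788.
Step 4 — Bandwidth: Δω = ω₀/Q = 2.34e+05 rad/s; BW = Δω/(2π) = 3.724e+04 Hz.

(a) f₀ = 1038 Hz  (b) Q = 0.02788  (c) BW = 3.724e+04 Hz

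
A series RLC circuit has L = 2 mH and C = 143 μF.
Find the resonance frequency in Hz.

Step 1 — Resonance condition Im(Z)=0 gives ω₀ = 1/√(LC).
Step 2 — ω₀ = 1/√(0.002·0.000143) = 1870 rad/s.
Step 3 — f₀ = ω₀/(2π) = 297.6 Hz.

f₀ = 297.6 Hz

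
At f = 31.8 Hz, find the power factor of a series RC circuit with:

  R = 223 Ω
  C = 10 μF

Step 1 — Angular frequency: ω = 2π·f = 2π·31.8 = 199.8 rad/s.
Step 2 — Component impedances:
  R: Z = R = 223 Ω
  C: Z = 1/(jωC) = -j/(ω·C) = 0 - j500.5 Ω
Step 3 — Series combination: Z_total = R + C = 223 - j500.5 Ω = 547.9∠-66.0° Ω.
Step 4 — Power factor: PF = cos(φ) = Re(Z)/|Z| = 223/547.9 = 0.407.
Step 5 — Type: Im(Z) = -500.5 ⇒ leading (phase φ = -66.0°).

PF = 0.407 (leading, φ = -66.0°)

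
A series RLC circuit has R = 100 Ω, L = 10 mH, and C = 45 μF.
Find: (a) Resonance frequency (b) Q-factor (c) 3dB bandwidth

Step 1 — Resonance: ω₀ = 1/√(LC) = 1/√(0.01·4.5e-05) = 1491 rad/s.
Step 2 — f₀ = ω₀/(2π) = 237.3 Hz.
Step 3 — Series Q: Q = ω₀L/R = 1491·0.01/100 = 0.1491.
Step 4 — Bandwidth: Δω = ω₀/Q = 1e+04 rad/s; BW = Δω/(2π) = 1592 Hz.

(a) f₀ = 237.3 Hz  (b) Q = 0.1491  (c) BW = 1592 Hz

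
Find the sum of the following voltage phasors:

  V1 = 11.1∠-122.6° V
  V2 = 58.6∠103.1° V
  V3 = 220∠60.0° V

Step 1 — Convert each phasor to rectangular form:
  V1 = 11.1·(cos(-122.6°) + j·sin(-122.6°)) = -5.98 - j9.351 V
  V2 = 58.6·(cos(103.1°) + j·sin(103.1°)) = -13.28 + j57.07 V
  V3 = 220·(cos(60.0°) + j·sin(60.0°)) = 110 + j190.5 V
Step 2 — Sum components: V_total = 90.74 + j238.2 V.
Step 3 — Convert to polar: |V_total| = 254.9 V, ∠V_total = 69.2°.

V_total = 254.9∠69.2° V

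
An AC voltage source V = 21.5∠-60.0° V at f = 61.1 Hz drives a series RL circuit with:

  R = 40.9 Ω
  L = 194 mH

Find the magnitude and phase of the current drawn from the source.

Step 1 — Angular frequency: ω = 2π·f = 2π·61.1 = 383.9 rad/s.
Step 2 — Component impedances:
  R: Z = R = 40.9 Ω
  L: Z = jωL = j·383.9·0.194 = 0 + j74.48 Ω
Step 3 — Series combination: Z_total = R + L = 40.9 + j74.48 Ω = 84.97∠61.2° Ω.
Step 4 — Source phasor: V = 21.5∠-60.0° V = 10.75 - j18.62 V.
Step 5 — Ohm's law: I = V / Z_total = (10.75 - j18.62) / (40.9 + j74.48) = -0.1312 - j0.2164 A.
Step 6 — Convert to polar: |I| = 0.253 A, ∠I = -121.2°.

I = 0.253∠-121.2° A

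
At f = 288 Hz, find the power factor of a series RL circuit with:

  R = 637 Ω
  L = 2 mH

Step 1 — Angular frequency: ω = 2π·f = 2π·288 = 1810 rad/s.
Step 2 — Component impedances:
  R: Z = R = 637 Ω
  L: Z = jωL = j·1810·0.002 = 0 + j3.619 Ω
Step 3 — Series combination: Z_total = R + L = 637 + j3.619 Ω = 637∠0.3° Ω.
Step 4 — Power factor: PF = cos(φ) = Re(Z)/|Z| = 637/637 = 1.
Step 5 — Type: Im(Z) = 3.619 ⇒ lagging (phase φ = 0.3°).

PF = 1 (lagging, φ = 0.3°)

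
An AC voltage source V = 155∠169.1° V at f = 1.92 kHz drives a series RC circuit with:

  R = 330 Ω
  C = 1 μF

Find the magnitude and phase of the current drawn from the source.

Step 1 — Angular frequency: ω = 2π·f = 2π·1920 = 1.206e+04 rad/s.
Step 2 — Component impedances:
  R: Z = R = 330 Ω
  C: Z = 1/(jωC) = -j/(ω·C) = 0 - j82.89 Ω
Step 3 — Series combination: Z_total = R + C = 330 - j82.89 Ω = 340.3∠-14.1° Ω.
Step 4 — Source phasor: V = 155∠169.1° V = -152.2 + j29.31 V.
Step 5 — Ohm's law: I = V / Z_total = (-152.2 + j29.31) / (330 - j82.89) = -0.4548 - j0.02543 A.
Step 6 — Convert to polar: |I| = 0.4555 A, ∠I = -176.8°.

I = 0.4555∠-176.8° A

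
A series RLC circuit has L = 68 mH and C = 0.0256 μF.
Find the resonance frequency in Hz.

Step 1 — Resonance condition Im(Z)=0 gives ω₀ = 1/√(LC).
Step 2 — ω₀ = 1/√(0.068·2.56e-08) = 2.397e+04 rad/s.
Step 3 — f₀ = ω₀/(2π) = 3815 Hz.

f₀ = 3815 Hz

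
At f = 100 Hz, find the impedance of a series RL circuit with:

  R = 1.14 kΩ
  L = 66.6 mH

Step 1 — Angular frequency: ω = 2π·f = 2π·100 = 628.3 rad/s.
Step 2 — Component impedances:
  R: Z = R = 1140 Ω
  L: Z = jωL = j·628.3·0.0666 = 0 + j41.85 Ω
Step 3 — Series combination: Z_total = R + L = 1140 + j41.85 Ω = 1141∠2.1° Ω.

Z = 1140 + j41.85 Ω = 1141∠2.1° Ω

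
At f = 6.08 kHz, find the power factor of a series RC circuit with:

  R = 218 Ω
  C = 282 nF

Step 1 — Angular frequency: ω = 2π·f = 2π·6080 = 3.82e+04 rad/s.
Step 2 — Component impedances:
  R: Z = R = 218 Ω
  C: Z = 1/(jωC) = -j/(ω·C) = 0 - j92.83 Ω
Step 3 — Series combination: Z_total = R + C = 218 - j92.83 Ω = 236.9∠-23.1° Ω.
Step 4 — Power factor: PF = cos(φ) = Re(Z)/|Z| = 218/236.94 = 0.9201.
Step 5 — Type: Im(Z) = -92.83 ⇒ leading (phase φ = -23.1°).

PF = 0.9201 (leading, φ = -23.1°)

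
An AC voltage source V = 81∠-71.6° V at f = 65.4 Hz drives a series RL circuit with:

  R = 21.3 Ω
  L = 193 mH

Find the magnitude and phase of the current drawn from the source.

Step 1 — Angular frequency: ω = 2π·f = 2π·65.4 = 410.9 rad/s.
Step 2 — Component impedances:
  R: Z = R = 21.3 Ω
  L: Z = jωL = j·410.9·0.193 = 0 + j79.31 Ω
Step 3 — Series combination: Z_total = R + L = 21.3 + j79.31 Ω = 82.12∠75.0° Ω.
Step 4 — Source phasor: V = 81∠-71.6° V = 25.57 - j76.86 V.
Step 5 — Ohm's law: I = V / Z_total = (25.57 - j76.86) / (21.3 + j79.31) = -0.8232 - j0.5435 A.
Step 6 — Convert to polar: |I| = 0.9864 A, ∠I = -146.6°.

I = 0.9864∠-146.6° A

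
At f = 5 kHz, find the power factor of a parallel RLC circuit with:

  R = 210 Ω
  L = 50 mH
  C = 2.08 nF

Step 1 — Angular frequency: ω = 2π·f = 2π·5000 = 3.142e+04 rad/s.
Step 2 — Component impedances:
  R: Z = R = 210 Ω
  L: Z = jωL = j·3.142e+04·0.05 = 0 + j1571 Ω
  C: Z = 1/(jωC) = -j/(ω·C) = 0 - j1.53e+04 Ω
Step 3 — Parallel combination: 1/Z_total = 1/R + 1/L + 1/C; Z_total = 207 + j24.84 Ω = 208.5∠6.8° Ω.
Step 4 — Power factor: PF = cos(φ) = Re(Z)/|Z| = 207.02/208.5 = 0.9929.
Step 5 — Type: Im(Z) = 24.84 ⇒ lagging (phase φ = 6.8°).

PF = 0.9929 (lagging, φ = 6.8°)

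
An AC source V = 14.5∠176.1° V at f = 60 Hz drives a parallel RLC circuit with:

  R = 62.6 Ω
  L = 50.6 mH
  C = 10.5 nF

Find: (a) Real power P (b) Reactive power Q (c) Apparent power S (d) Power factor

Step 1 — Angular frequency: ω = 2π·f = 2π·60 = 377 rad/s.
Step 2 — Component impedances:
  R: Z = R = 62.6 Ω
  L: Z = jωL = j·377·0.0506 = 0 + j19.08 Ω
  C: Z = 1/(jωC) = -j/(ω·C) = 0 - j2.526e+05 Ω
Step 3 — Parallel combination: 1/Z_total = 1/R + 1/L + 1/C; Z_total = 5.32 + j17.46 Ω = 18.25∠73.1° Ω.
Step 4 — Source phasor: V = 14.5∠176.1° V = -14.47 + j0.9862 V.
Step 5 — Current: I = V / Z = -0.1794 + j0.7741 A = 0.7946∠103.0° A.
Step 6 — Complex power: S = V·I* = 3.359 + j11.02 VA.
Step 7 — Real power: P = Re(S) = 3.359 W.
Step 8 — Reactive power: Q = Im(S) = 11.02 VAR.
Step 9 — Apparent power: |S| = 11.52 VA.
Step 10 — Power factor: PF = P/|S| = 0.2915 (lagging).

(a) P = 3.359 W  (b) Q = 11.02 VAR  (c) S = 11.52 VA  (d) PF = 0.2915 (lagging)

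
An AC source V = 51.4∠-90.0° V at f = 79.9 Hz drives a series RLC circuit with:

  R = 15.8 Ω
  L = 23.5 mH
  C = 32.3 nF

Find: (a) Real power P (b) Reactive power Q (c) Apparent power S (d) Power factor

Step 1 — Angular frequency: ω = 2π·f = 2π·79.9 = 502 rad/s.
Step 2 — Component impedances:
  R: Z = R = 15.8 Ω
  L: Z = jωL = j·502·0.0235 = 0 + j11.8 Ω
  C: Z = 1/(jωC) = -j/(ω·C) = 0 - j6.167e+04 Ω
Step 3 — Series combination: Z_total = R + L + C = 15.8 - j6.166e+04 Ω = 6.166e+04∠-90.0° Ω.
Step 4 — Source phasor: V = 51.4∠-90.0° V = 0 - j51.4 V.
Step 5 — Current: I = V / Z = 0.0008336 - j2.136e-07 A = 0.0008336∠-0.0° A.
Step 6 — Complex power: S = V·I* = 1.098e-05 - j0.04285 VA.
Step 7 — Real power: P = Re(S) = 1.098e-05 W.
Step 8 — Reactive power: Q = Im(S) = -0.04285 VAR.
Step 9 — Apparent power: |S| = 0.04285 VA.
Step 10 — Power factor: PF = P/|S| = 0.0002563 (leading).

(a) P = 1.098e-05 W  (b) Q = -0.04285 VAR  (c) S = 0.04285 VA  (d) PF = 0.0002563 (leading)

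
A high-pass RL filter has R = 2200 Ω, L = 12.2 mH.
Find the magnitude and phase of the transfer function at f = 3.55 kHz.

Step 1 — Angular frequency: ω = 2π·3550 = 2.231e+04 rad/s.
Step 2 — Transfer function: H(jω) = jωL/(R + jωL).
Step 3 — Numerator jωL = j·272.1; denominator R + jωL = 2200 + j272.1.
Step 4 — H = 0.01507 + j0.1218.
Step 5 — Magnitude: |H| = 0.1228 (-18.2 dB); phase: φ = 82.9°.

|H| = 0.1228 (-18.2 dB), φ = 82.9°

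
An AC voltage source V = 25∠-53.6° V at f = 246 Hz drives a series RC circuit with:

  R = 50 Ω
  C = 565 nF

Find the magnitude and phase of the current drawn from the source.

Step 1 — Angular frequency: ω = 2π·f = 2π·246 = 1546 rad/s.
Step 2 — Component impedances:
  R: Z = R = 50 Ω
  C: Z = 1/(jωC) = -j/(ω·C) = 0 - j1145 Ω
Step 3 — Series combination: Z_total = R + C = 50 - j1145 Ω = 1146∠-87.5° Ω.
Step 4 — Source phasor: V = 25∠-53.6° V = 14.84 - j20.12 V.
Step 5 — Ohm's law: I = V / Z_total = (14.84 - j20.12) / (50 - j1145) = 0.0181 + j0.01217 A.
Step 6 — Convert to polar: |I| = 0.02181 A, ∠I = 33.9°.

I = 0.02181∠33.9° A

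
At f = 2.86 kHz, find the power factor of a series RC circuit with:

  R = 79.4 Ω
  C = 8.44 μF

Step 1 — Angular frequency: ω = 2π·f = 2π·2860 = 1.797e+04 rad/s.
Step 2 — Component impedances:
  R: Z = R = 79.4 Ω
  C: Z = 1/(jωC) = -j/(ω·C) = 0 - j6.593 Ω
Step 3 — Series combination: Z_total = R + C = 79.4 - j6.593 Ω = 79.67∠-4.7° Ω.
Step 4 — Power factor: PF = cos(φ) = Re(Z)/|Z| = 79.4/79.67 = 0.9966.
Step 5 — Type: Im(Z) = -6.593 ⇒ leading (phase φ = -4.7°).

PF = 0.9966 (leading, φ = -4.7°)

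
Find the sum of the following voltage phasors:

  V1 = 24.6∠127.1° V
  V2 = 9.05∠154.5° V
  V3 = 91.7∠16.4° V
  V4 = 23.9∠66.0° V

Step 1 — Convert each phasor to rectangular form:
  V1 = 24.6·(cos(127.1°) + j·sin(127.1°)) = -14.84 + j19.62 V
  V2 = 9.05·(cos(154.5°) + j·sin(154.5°)) = -8.168 + j3.896 V
  V3 = 91.7·(cos(16.4°) + j·sin(16.4°)) = 87.97 + j25.89 V
  V4 = 23.9·(cos(66.0°) + j·sin(66.0°)) = 9.721 + j21.83 V
Step 2 — Sum components: V_total = 74.68 + j71.24 V.
Step 3 — Convert to polar: |V_total| = 103.2 V, ∠V_total = 43.6°.

V_total = 103.2∠43.6° V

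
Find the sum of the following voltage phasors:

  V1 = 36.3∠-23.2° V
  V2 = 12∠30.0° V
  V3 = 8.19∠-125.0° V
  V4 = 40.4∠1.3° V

Step 1 — Convert each phasor to rectangular form:
  V1 = 36.3·(cos(-23.2°) + j·sin(-23.2°)) = 33.36 - j14.3 V
  V2 = 12·(cos(30.0°) + j·sin(30.0°)) = 10.39 + j6 V
  V3 = 8.19·(cos(-125.0°) + j·sin(-125.0°)) = -4.698 - j6.709 V
  V4 = 40.4·(cos(1.3°) + j·sin(1.3°)) = 40.39 + j0.9166 V
Step 2 — Sum components: V_total = 79.45 - j14.09 V.
Step 3 — Convert to polar: |V_total| = 80.69 V, ∠V_total = -10.1°.

V_total = 80.69∠-10.1° V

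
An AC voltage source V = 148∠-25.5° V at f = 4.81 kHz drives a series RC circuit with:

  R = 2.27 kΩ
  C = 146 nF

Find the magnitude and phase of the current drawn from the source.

Step 1 — Angular frequency: ω = 2π·f = 2π·4810 = 3.022e+04 rad/s.
Step 2 — Component impedances:
  R: Z = R = 2270 Ω
  C: Z = 1/(jωC) = -j/(ω·C) = 0 - j226.6 Ω
Step 3 — Series combination: Z_total = R + C = 2270 - j226.6 Ω = 2281∠-5.7° Ω.
Step 4 — Source phasor: V = 148∠-25.5° V = 133.6 - j63.72 V.
Step 5 — Ohm's law: I = V / Z_total = (133.6 - j63.72) / (2270 - j226.6) = 0.06104 - j0.02197 A.
Step 6 — Convert to polar: |I| = 0.06488 A, ∠I = -19.8°.

I = 0.06488∠-19.8° A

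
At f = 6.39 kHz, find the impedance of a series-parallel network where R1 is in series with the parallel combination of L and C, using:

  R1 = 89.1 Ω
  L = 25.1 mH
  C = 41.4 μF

Step 1 — Angular frequency: ω = 2π·f = 2π·6390 = 4.015e+04 rad/s.
Step 2 — Component impedances:
  R1: Z = R = 89.1 Ω
  L: Z = jωL = j·4.015e+04·0.0251 = 0 + j1008 Ω
  C: Z = 1/(jωC) = -j/(ω·C) = 0 - j0.6016 Ω
Step 3 — Parallel branch: L || C = 1/(1/L + 1/C) = 0 - j0.602 Ω.
Step 4 — Series with R1: Z_total = R1 + (L || C) = 89.1 - j0.602 Ω = 89.1∠-0.4° Ω.

Z = 89.1 - j0.602 Ω = 89.1∠-0.4° Ω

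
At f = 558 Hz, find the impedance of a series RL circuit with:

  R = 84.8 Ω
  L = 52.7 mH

Step 1 — Angular frequency: ω = 2π·f = 2π·558 = 3506 rad/s.
Step 2 — Component impedances:
  R: Z = R = 84.8 Ω
  L: Z = jωL = j·3506·0.0527 = 0 + j184.8 Ω
Step 3 — Series combination: Z_total = R + L = 84.8 + j184.8 Ω = 203.3∠65.3° Ω.

Z = 84.8 + j184.8 Ω = 203.3∠65.3° Ω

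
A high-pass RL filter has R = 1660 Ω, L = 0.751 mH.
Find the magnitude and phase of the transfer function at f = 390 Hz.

Step 1 — Angular frequency: ω = 2π·390 = 2450 rad/s.
Step 2 — Transfer function: H(jω) = jωL/(R + jωL).
Step 3 — Numerator jωL = j·1.84; denominator R + jωL = 1660 + j1.84.
Step 4 — H = 1.229e-06 + j0.001109.
Step 5 — Magnitude: |H| = 0.001109 (-59.1 dB); phase: φ = 89.9°.

|H| = 0.001109 (-59.1 dB), φ = 89.9°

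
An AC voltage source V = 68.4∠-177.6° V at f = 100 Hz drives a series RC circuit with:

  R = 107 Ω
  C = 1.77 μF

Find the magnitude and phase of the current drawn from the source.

Step 1 — Angular frequency: ω = 2π·f = 2π·100 = 628.3 rad/s.
Step 2 — Component impedances:
  R: Z = R = 107 Ω
  C: Z = 1/(jωC) = -j/(ω·C) = 0 - j899.2 Ω
Step 3 — Series combination: Z_total = R + C = 107 - j899.2 Ω = 905.5∠-83.2° Ω.
Step 4 — Source phasor: V = 68.4∠-177.6° V = -68.34 - j2.864 V.
Step 5 — Ohm's law: I = V / Z_total = (-68.34 - j2.864) / (107 - j899.2) = -0.005777 - j0.07532 A.
Step 6 — Convert to polar: |I| = 0.07554 A, ∠I = -94.4°.

I = 0.07554∠-94.4° A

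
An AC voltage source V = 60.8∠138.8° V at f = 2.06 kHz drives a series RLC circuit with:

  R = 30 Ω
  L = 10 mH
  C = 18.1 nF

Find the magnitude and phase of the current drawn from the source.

Step 1 — Angular frequency: ω = 2π·f = 2π·2060 = 1.294e+04 rad/s.
Step 2 — Component impedances:
  R: Z = R = 30 Ω
  L: Z = jωL = j·1.294e+04·0.01 = 0 + j129.4 Ω
  C: Z = 1/(jωC) = -j/(ω·C) = 0 - j4268 Ω
Step 3 — Series combination: Z_total = R + L + C = 30 - j4139 Ω = 4139∠-89.6° Ω.
Step 4 — Source phasor: V = 60.8∠138.8° V = -45.75 + j40.05 V.
Step 5 — Ohm's law: I = V / Z_total = (-45.75 + j40.05) / (30 - j4139) = -0.009755 - j0.01098 A.
Step 6 — Convert to polar: |I| = 0.01469 A, ∠I = -131.6°.

I = 0.01469∠-131.6° A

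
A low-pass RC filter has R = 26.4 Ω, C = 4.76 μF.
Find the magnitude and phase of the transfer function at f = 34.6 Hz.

Step 1 — Angular frequency: ω = 2π·34.6 = 217.4 rad/s.
Step 2 — Transfer function: H(jω) = 1/(1 + jωRC).
Step 3 — Denominator: 1 + jωRC = 1 + j·217.4·26.4·4.76e-06 = 1 + j0.02732.
Step 4 — H = 0.9993 - j0.0273.
Step 5 — Magnitude: |H| = 0.9996 (-0.0 dB); phase: φ = -1.6°.

|H| = 0.9996 (-0.0 dB), φ = -1.6°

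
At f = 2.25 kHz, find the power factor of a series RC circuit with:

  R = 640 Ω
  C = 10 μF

Step 1 — Angular frequency: ω = 2π·f = 2π·2250 = 1.414e+04 rad/s.
Step 2 — Component impedances:
  R: Z = R = 640 Ω
  C: Z = 1/(jωC) = -j/(ω·C) = 0 - j7.074 Ω
Step 3 — Series combination: Z_total = R + C = 640 - j7.074 Ω = 640∠-0.6° Ω.
Step 4 — Power factor: PF = cos(φ) = Re(Z)/|Z| = 640/640.04 = 0.9999.
Step 5 — Type: Im(Z) = -7.074 ⇒ leading (phase φ = -0.6°).

PF = 0.9999 (leading, φ = -0.6°)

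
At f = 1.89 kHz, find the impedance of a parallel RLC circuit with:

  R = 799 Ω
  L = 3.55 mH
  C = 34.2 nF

Step 1 — Angular frequency: ω = 2π·f = 2π·1890 = 1.188e+04 rad/s.
Step 2 — Component impedances:
  R: Z = R = 799 Ω
  L: Z = jωL = j·1.188e+04·0.00355 = 0 + j42.16 Ω
  C: Z = 1/(jωC) = -j/(ω·C) = 0 - j2462 Ω
Step 3 — Parallel combination: 1/Z_total = 1/R + 1/L + 1/C; Z_total = 2.296 + j42.77 Ω = 42.83∠86.9° Ω.

Z = 2.296 + j42.77 Ω = 42.83∠86.9° Ω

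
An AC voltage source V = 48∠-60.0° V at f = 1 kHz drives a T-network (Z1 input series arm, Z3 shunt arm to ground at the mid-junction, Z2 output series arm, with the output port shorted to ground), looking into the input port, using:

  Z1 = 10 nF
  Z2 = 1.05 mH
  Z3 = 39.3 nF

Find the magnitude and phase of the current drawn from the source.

Step 1 — Angular frequency: ω = 2π·f = 2π·1000 = 6283 rad/s.
Step 2 — Component impedances:
  Z1: Z = 1/(jωC) = -j/(ω·C) = 0 - j1.592e+04 Ω
  Z2: Z = jωL = j·6283·0.00105 = 0 + j6.597 Ω
  Z3: Z = 1/(jωC) = -j/(ω·C) = 0 - j4050 Ω
Step 3 — With the output port shorted to ground, the output series arm Z2 runs from the junction to ground; the shunt arm Z3 also runs from the junction to ground. They appear in parallel: Z3 || Z2 = 0 + j6.608 Ω.
Step 4 — Series with input arm Z1: Z_in = Z1 + (Z3 || Z2) = 0 - j1.591e+04 Ω = 1.591e+04∠-90.0° Ω.
Step 5 — Source phasor: V = 48∠-60.0° V = 24 - j41.57 V.
Step 6 — Ohm's law: I = V / Z_total = (24 - j41.57) / (0 - j1.591e+04) = 0.002613 + j0.001509 A.
Step 7 — Convert to polar: |I| = 0.003017 A, ∠I = 30.0°.

I = 0.003017∠30.0° A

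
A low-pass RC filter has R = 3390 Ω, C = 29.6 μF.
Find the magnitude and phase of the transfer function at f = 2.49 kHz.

Step 1 — Angular frequency: ω = 2π·2490 = 1.565e+04 rad/s.
Step 2 — Transfer function: H(jω) = 1/(1 + jωRC).
Step 3 — Denominator: 1 + jωRC = 1 + j·1.565e+04·3390·2.96e-05 = 1 + j1570.
Step 4 — H = 4.058e-07 - j0.000637.
Step 5 — Magnitude: |H| = 0.000637 (-63.9 dB); phase: φ = -90.0°.

|H| = 0.000637 (-63.9 dB), φ = -90.0°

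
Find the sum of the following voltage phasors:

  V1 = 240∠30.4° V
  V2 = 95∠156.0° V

Step 1 — Convert each phasor to rectangular form:
  V1 = 240·(cos(30.4°) + j·sin(30.4°)) = 207 + j121.4 V
  V2 = 95·(cos(156.0°) + j·sin(156.0°)) = -86.79 + j38.64 V
Step 2 — Sum components: V_total = 120.2 + j160.1 V.
Step 3 — Convert to polar: |V_total| = 200.2 V, ∠V_total = 53.1°.

V_total = 200.2∠53.1° V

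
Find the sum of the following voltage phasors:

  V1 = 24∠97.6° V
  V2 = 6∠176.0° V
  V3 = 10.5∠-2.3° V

Step 1 — Convert each phasor to rectangular form:
  V1 = 24·(cos(97.6°) + j·sin(97.6°)) = -3.174 + j23.79 V
  V2 = 6·(cos(176.0°) + j·sin(176.0°)) = -5.985 + j0.4185 V
  V3 = 10.5·(cos(-2.3°) + j·sin(-2.3°)) = 10.49 - j0.4214 V
Step 2 — Sum components: V_total = 1.332 + j23.79 V.
Step 3 — Convert to polar: |V_total| = 23.82 V, ∠V_total = 86.8°.

V_total = 23.82∠86.8° V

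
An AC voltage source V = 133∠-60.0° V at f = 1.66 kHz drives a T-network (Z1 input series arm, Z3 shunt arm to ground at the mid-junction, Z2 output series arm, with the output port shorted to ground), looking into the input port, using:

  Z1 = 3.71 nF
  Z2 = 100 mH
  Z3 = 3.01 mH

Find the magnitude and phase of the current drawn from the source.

Step 1 — Angular frequency: ω = 2π·f = 2π·1660 = 1.043e+04 rad/s.
Step 2 — Component impedances:
  Z1: Z = 1/(jωC) = -j/(ω·C) = 0 - j2.584e+04 Ω
  Z2: Z = jωL = j·1.043e+04·0.1 = 0 + j1043 Ω
  Z3: Z = jωL = j·1.043e+04·0.00301 = 0 + j31.39 Ω
Step 3 — With the output port shorted to ground, the output series arm Z2 runs from the junction to ground; the shunt arm Z3 also runs from the junction to ground. They appear in parallel: Z3 || Z2 = 0 + j30.48 Ω.
Step 4 — Series with input arm Z1: Z_in = Z1 + (Z3 || Z2) = 0 - j2.581e+04 Ω = 2.581e+04∠-90.0° Ω.
Step 5 — Source phasor: V = 133∠-60.0° V = 66.5 - j115.2 V.
Step 6 — Ohm's law: I = V / Z_total = (66.5 - j115.2) / (0 - j2.581e+04) = 0.004462 + j0.002576 A.
Step 7 — Convert to polar: |I| = 0.005153 A, ∠I = 30.0°.

I = 0.005153∠30.0° A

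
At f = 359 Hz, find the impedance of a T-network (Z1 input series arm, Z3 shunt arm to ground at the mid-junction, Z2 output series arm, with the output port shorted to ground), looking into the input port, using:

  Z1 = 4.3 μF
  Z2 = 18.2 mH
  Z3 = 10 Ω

Step 1 — Angular frequency: ω = 2π·f = 2π·359 = 2256 rad/s.
Step 2 — Component impedances:
  Z1: Z = 1/(jωC) = -j/(ω·C) = 0 - j103.1 Ω
  Z2: Z = jωL = j·2256·0.0182 = 0 + j41.05 Ω
  Z3: Z = R = 10 Ω
Step 3 — With the output port shorted to ground, the output series arm Z2 runs from the junction to ground; the shunt arm Z3 also runs from the junction to ground. They appear in parallel: Z3 || Z2 = 9.44 + j2.299 Ω.
Step 4 — Series with input arm Z1: Z_in = Z1 + (Z3 || Z2) = 9.44 - j100.8 Ω = 101.2∠-84.6° Ω.

Z = 9.44 - j100.8 Ω = 101.2∠-84.6° Ω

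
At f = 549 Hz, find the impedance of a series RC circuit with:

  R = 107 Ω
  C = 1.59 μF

Step 1 — Angular frequency: ω = 2π·f = 2π·549 = 3449 rad/s.
Step 2 — Component impedances:
  R: Z = R = 107 Ω
  C: Z = 1/(jωC) = -j/(ω·C) = 0 - j182.3 Ω
Step 3 — Series combination: Z_total = R + C = 107 - j182.3 Ω = 211.4∠-59.6° Ω.

Z = 107 - j182.3 Ω = 211.4∠-59.6° Ω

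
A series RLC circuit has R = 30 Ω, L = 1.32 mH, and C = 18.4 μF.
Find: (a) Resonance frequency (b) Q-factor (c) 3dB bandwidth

Step 1 — Resonance condition Im(Z)=0 gives ω₀ = 1/√(LC).
Step 2 — ω₀ = 1/√(0.00132·1.84e-05) = 6417 rad/s.
Step 3 — f₀ = ω₀/(2π) = 1021 Hz.
Step 4 — Series Q: Q = ω₀L/R = 6417·0.00132/30 = 0.2823.
Step 5 — 3dB bandwidth: Δω = ω₀/Q = 2.273e+04 rad/s; BW = Δω/(2π) = 3617 Hz.

(a) f₀ = 1021 Hz  (b) Q = 0.2823  (c) BW = 3617 Hz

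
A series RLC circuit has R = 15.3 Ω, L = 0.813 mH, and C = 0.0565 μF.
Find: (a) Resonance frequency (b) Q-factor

Step 1 — Resonance condition Im(Z)=0 gives ω₀ = 1/√(LC).
Step 2 — ω₀ = 1/√(0.000813·5.65e-08) = 1.475e+05 rad/s.
Step 3 — f₀ = ω₀/(2π) = 2.348e+04 Hz.
Step 4 — Series Q: Q = ω₀L/R = 1.475e+05·0.000813/15.3 = 7.84.

(a) f₀ = 2.348e+04 Hz  (b) Q = 7.84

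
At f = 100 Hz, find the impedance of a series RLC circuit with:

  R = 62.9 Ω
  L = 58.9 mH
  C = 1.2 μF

Step 1 — Angular frequency: ω = 2π·f = 2π·100 = 628.3 rad/s.
Step 2 — Component impedances:
  R: Z = R = 62.9 Ω
  L: Z = jωL = j·628.3·0.0589 = 0 + j37.01 Ω
  C: Z = 1/(jωC) = -j/(ω·C) = 0 - j1326 Ω
Step 3 — Series combination: Z_total = R + L + C = 62.9 - j1289 Ω = 1291∠-87.2° Ω.

Z = 62.9 - j1289 Ω = 1291∠-87.2° Ω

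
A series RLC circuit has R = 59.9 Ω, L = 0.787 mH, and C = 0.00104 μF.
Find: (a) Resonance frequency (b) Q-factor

Step 1 — Resonance condition Im(Z)=0 gives ω₀ = 1/√(LC).
Step 2 — ω₀ = 1/√(0.000787·1.04e-09) = 1.105e+06 rad/s.
Step 3 — f₀ = ω₀/(2π) = 1.759e+05 Hz.
Step 4 — Series Q: Q = ω₀L/R = 1.105e+06·0.000787/59.9 = 14.52.

(a) f₀ = 1.759e+05 Hz  (b) Q = 14.52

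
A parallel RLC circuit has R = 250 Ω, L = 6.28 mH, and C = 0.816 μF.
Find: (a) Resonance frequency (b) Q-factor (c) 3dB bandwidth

Step 1 — Resonance: ω₀ = 1/√(LC) = 1/√(0.00628·8.16e-07) = 1.397e+04 rad/s.
Step 2 — f₀ = ω₀/(2π) = 2223 Hz.
Step 3 — Parallel Q: Q = R/(ω₀L) = 250/(1.397e+04·0.00628) = 2.85.
Step 4 — Bandwidth: Δω = ω₀/Q = 4902 rad/s; BW = Δω/(2π) = 780.2 Hz.

(a) f₀ = 2223 Hz  (b) Q = 2.85  (c) BW = 780.2 Hz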